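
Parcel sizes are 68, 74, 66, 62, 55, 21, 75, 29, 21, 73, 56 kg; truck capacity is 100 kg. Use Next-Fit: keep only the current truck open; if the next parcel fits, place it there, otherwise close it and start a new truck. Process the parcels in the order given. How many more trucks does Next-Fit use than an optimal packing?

Next-Fit: [68] [74] [66] [62] [55,21] [75] [29,21] [73] [56] → 9 trucks.
8 parcels exceed 50 kg (half the capacity), and no two of those can share a truck, so at least 8 trucks are needed.
An optimal packing achieves that bound: [75,21] [74,21] [73] [68,29] [66] [62] [56] [55] → 8 trucks.
Excess: 9 − 8 = 1.

1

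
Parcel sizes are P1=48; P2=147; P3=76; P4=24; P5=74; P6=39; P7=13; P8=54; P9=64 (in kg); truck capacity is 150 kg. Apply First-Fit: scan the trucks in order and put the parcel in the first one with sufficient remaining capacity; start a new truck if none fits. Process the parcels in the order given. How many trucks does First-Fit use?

truck 1: place P1 (48 kg), 102 kg left
truck 2: place P2 (147 kg), 3 kg left
truck 1: place P3 (76 kg), 26 kg left
truck 1: place P4 (24 kg), 2 kg left
truck 3: place P5 (74 kg), 76 kg left
truck 3: place P6 (39 kg), 37 kg left
truck 3: place P7 (13 kg), 24 kg left
truck 4: place P8 (54 kg), 96 kg left
truck 4: place P9 (64 kg), 32 kg left
Final trucks: [48,76,24] [147] [74,39,13] [54,64].

4 trucks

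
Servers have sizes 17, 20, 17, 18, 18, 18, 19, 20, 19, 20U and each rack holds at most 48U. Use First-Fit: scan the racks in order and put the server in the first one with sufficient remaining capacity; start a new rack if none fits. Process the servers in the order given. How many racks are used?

rack 1: place 17U, 31U left
rack 1: place 20U, 11U left
rack 2: place 17U, 31U left
rack 2: place 18U, 13U left
rack 3: place 18U, 30U left
rack 3: place 18U, 12U left
rack 4: place 19U, 29U left
rack 4: place 20U, 9U left
rack 5: place 19U, 29U left
rack 5: place 20U, 9U left
Final racks: [17,20] [17,18] [18,18] [19,20] [19,20].

5 racks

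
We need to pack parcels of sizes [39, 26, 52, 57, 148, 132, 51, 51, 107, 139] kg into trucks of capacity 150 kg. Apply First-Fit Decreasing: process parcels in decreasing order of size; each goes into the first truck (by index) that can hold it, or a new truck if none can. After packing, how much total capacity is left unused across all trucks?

98

Sorted descending: 148, 139, 132, 107, 57, 52, 51, 51, 39, 26.
truck 1: place 148 kg, 2 kg left
truck 2: place 139 kg, 11 kg left
truck 3: place 132 kg, 18 kg left
truck 4: place 107 kg, 43 kg left
truck 5: place 57 kg, 93 kg left
truck 5: place 52 kg, 41 kg left
truck 6: place 51 kg, 99 kg left
truck 6: place 51 kg, 48 kg left
truck 4: place 39 kg, 4 kg left
truck 5: place 26 kg, 15 kg left
6 trucks × 150 kg = 900 kg; used 802 kg; unused 98 kg.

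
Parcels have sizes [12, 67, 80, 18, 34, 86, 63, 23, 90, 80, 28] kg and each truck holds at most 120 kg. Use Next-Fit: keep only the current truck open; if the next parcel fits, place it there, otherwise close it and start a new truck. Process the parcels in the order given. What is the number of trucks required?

Put 12 kg in truck 1; 108 kg remain.
Put 67 kg in truck 1; 41 kg remain.
Put 80 kg in truck 2; 40 kg remain.
Put 18 kg in truck 2; 22 kg remain.
Put 34 kg in truck 3; 86 kg remain.
Put 86 kg in truck 3; 0 kg remain.
Put 63 kg in truck 4; 57 kg remain.
Put 23 kg in truck 4; 34 kg remain.
Put 90 kg in truck 5; 30 kg remain.
Put 80 kg in truck 6; 40 kg remain.
Put 28 kg in truck 6; 12 kg remain.
Final trucks: [12,67] [80,18] [34,86] [63,23] [90] [80,28].

6 trucks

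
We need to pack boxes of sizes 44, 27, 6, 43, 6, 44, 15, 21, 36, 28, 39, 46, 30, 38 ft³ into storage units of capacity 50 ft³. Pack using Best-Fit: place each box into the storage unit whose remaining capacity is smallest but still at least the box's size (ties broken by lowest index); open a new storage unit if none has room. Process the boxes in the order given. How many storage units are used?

10

storage unit 1: place 44 ft³, 6 ft³ left
storage unit 2: place 27 ft³, 23 ft³ left
storage unit 1: place 6 ft³, 0 ft³ left
storage unit 3: place 43 ft³, 7 ft³ left
storage unit 3: place 6 ft³, 1 ft³ left
storage unit 4: place 44 ft³, 6 ft³ left
storage unit 2: place 15 ft³, 8 ft³ left
storage unit 5: place 21 ft³, 29 ft³ left
storage unit 6: place 36 ft³, 14 ft³ left
storage unit 5: place 28 ft³, 1 ft³ left
storage unit 7: place 39 ft³, 11 ft³ left
storage unit 8: place 46 ft³, 4 ft³ left
storage unit 9: place 30 ft³, 20 ft³ left
storage unit 10: place 38 ft³, 12 ft³ left
Final storage units: [44,6] [27,15] [43,6] [44] [21,28] [36] [39] [46] [30] [38].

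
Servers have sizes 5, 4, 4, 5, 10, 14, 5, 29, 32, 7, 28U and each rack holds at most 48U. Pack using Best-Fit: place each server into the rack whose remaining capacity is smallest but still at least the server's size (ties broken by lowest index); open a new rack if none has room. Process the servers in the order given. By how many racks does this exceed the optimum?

Best-Fit: [5,4,4,5,10,14,5] [29] [32,7] [28] → 4 racks.
Total size 143U; any packing needs at least ⌈143/48⌉ = 3 racks.
An optimal packing achieves that bound: [32,10,5] [29,14,5] [28,7,5,4,4] → 3 racks.
Excess: 4 − 3 = 1.

1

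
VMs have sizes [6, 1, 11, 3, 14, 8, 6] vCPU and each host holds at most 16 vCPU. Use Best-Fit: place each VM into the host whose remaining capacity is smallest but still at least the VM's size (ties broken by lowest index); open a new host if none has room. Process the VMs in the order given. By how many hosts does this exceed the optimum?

Best-Fit: [6,1,8] [11,3] [14] [6] → 4 hosts.
Total size 49 vCPU; any packing needs at least ⌈49/16⌉ = 4 hosts.
So 4 is already optimal.

0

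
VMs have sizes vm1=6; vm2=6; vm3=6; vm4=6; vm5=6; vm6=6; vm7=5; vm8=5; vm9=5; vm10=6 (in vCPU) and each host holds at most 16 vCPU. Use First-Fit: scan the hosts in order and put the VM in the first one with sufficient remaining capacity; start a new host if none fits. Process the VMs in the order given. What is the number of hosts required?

host 1: place vm1 (6 vCPU), 10 vCPU left
host 1: place vm2 (6 vCPU), 4 vCPU left
host 2: place vm3 (6 vCPU), 10 vCPU left
host 2: place vm4 (6 vCPU), 4 vCPU left
host 3: place vm5 (6 vCPU), 10 vCPU left
host 3: place vm6 (6 vCPU), 4 vCPU left
host 4: place vm7 (5 vCPU), 11 vCPU left
host 4: place vm8 (5 vCPU), 6 vCPU left
host 4: place vm9 (5 vCPU), 1 vCPU left
host 5: place vm10 (6 vCPU), 10 vCPU left

5 hosts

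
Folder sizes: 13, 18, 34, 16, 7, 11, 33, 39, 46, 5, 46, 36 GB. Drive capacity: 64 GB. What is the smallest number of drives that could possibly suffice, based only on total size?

5 drives

Total size = 13 + 18 + 34 + 16 + 7 + 11 + 33 + 39 + 46 + 5 + 46 + 36 = 304 GB.
⌈304 / 64⌉ = 5.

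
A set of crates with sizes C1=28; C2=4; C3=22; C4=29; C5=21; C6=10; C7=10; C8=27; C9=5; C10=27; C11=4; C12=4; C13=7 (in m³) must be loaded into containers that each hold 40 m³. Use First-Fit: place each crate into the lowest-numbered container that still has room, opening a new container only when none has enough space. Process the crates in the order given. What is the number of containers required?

6

container 1: place C1 (28 m³), 12 m³ left
container 1: place C2 (4 m³), 8 m³ left
container 2: place C3 (22 m³), 18 m³ left
container 3: place C4 (29 m³), 11 m³ left
container 4: place C5 (21 m³), 19 m³ left
container 2: place C6 (10 m³), 8 m³ left
container 3: place C7 (10 m³), 1 m³ left
container 5: place C8 (27 m³), 13 m³ left
container 1: place C9 (5 m³), 3 m³ left
container 6: place C10 (27 m³), 13 m³ left
container 2: place C11 (4 m³), 4 m³ left
container 2: place C12 (4 m³), 0 m³ left
container 4: place C13 (7 m³), 12 m³ left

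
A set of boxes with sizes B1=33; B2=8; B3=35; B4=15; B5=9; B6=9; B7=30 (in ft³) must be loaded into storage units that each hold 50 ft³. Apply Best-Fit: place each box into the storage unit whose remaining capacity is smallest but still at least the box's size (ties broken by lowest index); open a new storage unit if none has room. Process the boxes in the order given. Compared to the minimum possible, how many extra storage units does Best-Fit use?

0

Best-Fit: [33,8,9] [35,15] [9,30] → 3 storage units.
Total size 139 ft³; any packing needs at least ⌈139/50⌉ = 3 storage units.
So 3 is already optimal.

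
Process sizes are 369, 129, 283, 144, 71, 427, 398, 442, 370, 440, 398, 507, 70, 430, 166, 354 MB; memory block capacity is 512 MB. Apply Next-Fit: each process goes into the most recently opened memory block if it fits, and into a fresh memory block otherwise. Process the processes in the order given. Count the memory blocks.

memory block 1: place 369 MB, 143 MB left
memory block 1: place 129 MB, 14 MB left
memory block 2: place 283 MB, 229 MB left
memory block 2: place 144 MB, 85 MB left
memory block 2: place 71 MB, 14 MB left
memory block 3: place 427 MB, 85 MB left
memory block 4: place 398 MB, 114 MB left
memory block 5: place 442 MB, 70 MB left
memory block 6: place 370 MB, 142 MB left
memory block 7: place 440 MB, 72 MB left
memory block 8: place 398 MB, 114 MB left
memory block 9: place 507 MB, 5 MB left
memory block 10: place 70 MB, 442 MB left
memory block 10: place 430 MB, 12 MB left
memory block 11: place 166 MB, 346 MB left
memory block 12: place 354 MB, 158 MB left

12 memory blocks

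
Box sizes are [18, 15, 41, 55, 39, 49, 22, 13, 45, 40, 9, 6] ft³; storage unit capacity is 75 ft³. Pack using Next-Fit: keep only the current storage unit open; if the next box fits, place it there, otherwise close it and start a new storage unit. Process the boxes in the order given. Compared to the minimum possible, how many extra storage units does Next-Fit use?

Next-Fit: [18,15,41] [55] [39] [49,22] [13,45] [40,9,6] → 6 storage units.
6 boxes exceed 37.5 ft³ (half the capacity), and no two of those can share a storage unit, so at least 6 storage units are needed.
So 6 is already optimal.

0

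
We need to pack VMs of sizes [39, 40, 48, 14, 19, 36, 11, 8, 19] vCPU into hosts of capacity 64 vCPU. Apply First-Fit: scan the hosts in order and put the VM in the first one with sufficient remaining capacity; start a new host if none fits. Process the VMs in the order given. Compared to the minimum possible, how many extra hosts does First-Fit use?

First-Fit: [39,14,11] [40,19] [48,8] [36,19] → 4 hosts.
Total size 234 vCPU; any packing needs at least ⌈234/64⌉ = 4 hosts.
So 4 is already optimal.

0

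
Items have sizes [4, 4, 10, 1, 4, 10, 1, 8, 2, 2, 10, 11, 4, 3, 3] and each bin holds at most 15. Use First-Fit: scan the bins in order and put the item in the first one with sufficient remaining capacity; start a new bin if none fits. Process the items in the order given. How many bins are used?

bin 1: place 4, 11 left
bin 1: place 4, 7 left
bin 2: place 10, 5 left
bin 1: place 1, 6 left
bin 1: place 4, 2 left
bin 3: place 10, 5 left
bin 1: place 1, 1 left
bin 4: place 8, 7 left
bin 2: place 2, 3 left
bin 2: place 2, 1 left
bin 5: place 10, 5 left
bin 6: place 11, 4 left
bin 3: place 4, 1 left
bin 4: place 3, 4 left
bin 4: place 3, 1 left
Final bins: [4,4,1,4,1] [10,2,2] [10,4] [8,3,3] [10] [11].

6 bins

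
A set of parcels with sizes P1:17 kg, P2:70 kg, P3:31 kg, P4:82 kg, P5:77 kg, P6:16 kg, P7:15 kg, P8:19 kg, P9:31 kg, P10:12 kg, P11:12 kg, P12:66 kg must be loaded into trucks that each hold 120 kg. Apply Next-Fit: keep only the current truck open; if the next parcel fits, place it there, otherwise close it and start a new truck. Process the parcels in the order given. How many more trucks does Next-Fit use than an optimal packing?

1

Next-Fit: [17,70,31] [82] [77,16,15] [19,31,12,12] [66] → 5 trucks.
Total size 448 kg; any packing needs at least ⌈448/120⌉ = 4 trucks.
An optimal packing achieves that bound: [82,31] [77,31,12] [70,19,17,12] [66,16,15] → 4 trucks.
Excess: 5 − 4 = 1.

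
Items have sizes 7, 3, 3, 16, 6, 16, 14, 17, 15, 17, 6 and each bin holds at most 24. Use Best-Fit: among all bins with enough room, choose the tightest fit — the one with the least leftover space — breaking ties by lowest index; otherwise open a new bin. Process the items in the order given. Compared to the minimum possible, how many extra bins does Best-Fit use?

Best-Fit: [7,3,3] [16,6] [16] [14] [17,6] [15] [17] → 7 bins.
6 items exceed 12 (half the capacity), and no two of those can share a bin, so at least 6 bins are needed.
An optimal packing achieves that bound: [17,7] [17,6] [16,6] [16,3,3] [15] [14] → 6 bins.
Excess: 7 − 6 = 1.

1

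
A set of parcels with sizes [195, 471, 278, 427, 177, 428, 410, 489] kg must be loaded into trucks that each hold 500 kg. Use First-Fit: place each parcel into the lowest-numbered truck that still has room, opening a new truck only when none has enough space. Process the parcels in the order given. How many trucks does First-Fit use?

7

195 kg → truck 1 (remaining 305 kg)
471 kg → truck 2 (remaining 29 kg)
278 kg → truck 1 (remaining 27 kg)
427 kg → truck 3 (remaining 73 kg)
177 kg → truck 4 (remaining 323 kg)
428 kg → truck 5 (remaining 72 kg)
410 kg → truck 6 (remaining 90 kg)
489 kg → truck 7 (remaining 11 kg)
Final trucks: [195,278] [471] [427] [177] [428] [410] [489].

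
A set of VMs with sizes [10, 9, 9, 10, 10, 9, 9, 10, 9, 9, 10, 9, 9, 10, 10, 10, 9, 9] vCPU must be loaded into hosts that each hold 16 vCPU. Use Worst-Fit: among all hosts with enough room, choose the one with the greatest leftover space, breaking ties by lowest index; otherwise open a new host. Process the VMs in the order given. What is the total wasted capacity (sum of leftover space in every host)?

118

10 vCPU → host 1 (remaining 6 vCPU)
9 vCPU → host 2 (remaining 7 vCPU)
9 vCPU → host 3 (remaining 7 vCPU)
10 vCPU → host 4 (remaining 6 vCPU)
10 vCPU → host 5 (remaining 6 vCPU)
9 vCPU → host 6 (remaining 7 vCPU)
9 vCPU → host 7 (remaining 7 vCPU)
10 vCPU → host 8 (remaining 6 vCPU)
9 vCPU → host 9 (remaining 7 vCPU)
9 vCPU → host 10 (remaining 7 vCPU)
10 vCPU → host 11 (remaining 6 vCPU)
9 vCPU → host 12 (remaining 7 vCPU)
9 vCPU → host 13 (remaining 7 vCPU)
10 vCPU → host 14 (remaining 6 vCPU)
10 vCPU → host 15 (remaining 6 vCPU)
10 vCPU → host 16 (remaining 6 vCPU)
9 vCPU → host 17 (remaining 7 vCPU)
9 vCPU → host 18 (remaining 7 vCPU)
18 hosts × 16 vCPU = 288 vCPU; used 170 vCPU; unused 118 vCPU.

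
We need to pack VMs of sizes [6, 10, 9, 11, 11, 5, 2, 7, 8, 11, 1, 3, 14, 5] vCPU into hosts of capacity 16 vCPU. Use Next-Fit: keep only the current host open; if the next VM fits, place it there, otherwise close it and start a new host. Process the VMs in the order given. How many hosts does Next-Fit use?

9 hosts

Put 6 vCPU in host 1; 10 vCPU remain.
Put 10 vCPU in host 1; 0 vCPU remain.
Put 9 vCPU in host 2; 7 vCPU remain.
Put 11 vCPU in host 3; 5 vCPU remain.
Put 11 vCPU in host 4; 5 vCPU remain.
Put 5 vCPU in host 4; 0 vCPU remain.
Put 2 vCPU in host 5; 14 vCPU remain.
Put 7 vCPU in host 5; 7 vCPU remain.
Put 8 vCPU in host 6; 8 vCPU remain.
Put 11 vCPU in host 7; 5 vCPU remain.
Put 1 vCPU in host 7; 4 vCPU remain.
Put 3 vCPU in host 7; 1 vCPU remain.
Put 14 vCPU in host 8; 2 vCPU remain.
Put 5 vCPU in host 9; 11 vCPU remain.
Final hosts: [6,10] [9] [11] [11,5] [2,7] [8] [11,1,3] [14] [5].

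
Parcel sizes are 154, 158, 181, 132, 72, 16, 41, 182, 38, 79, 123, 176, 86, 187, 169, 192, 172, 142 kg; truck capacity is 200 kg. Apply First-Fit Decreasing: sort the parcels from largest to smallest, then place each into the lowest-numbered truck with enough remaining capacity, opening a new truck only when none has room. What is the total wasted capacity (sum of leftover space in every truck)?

Sorted descending: 192, 187, 182, 181, 176, 172, 169, 158, 154, 142, 132, 123, 86, 79, 72, 41, 38, 16.
192 kg → truck 1 (remaining 8 kg)
187 kg → truck 2 (remaining 13 kg)
182 kg → truck 3 (remaining 18 kg)
181 kg → truck 4 (remaining 19 kg)
176 kg → truck 5 (remaining 24 kg)
172 kg → truck 6 (remaining 28 kg)
169 kg → truck 7 (remaining 31 kg)
158 kg → truck 8 (remaining 42 kg)
154 kg → truck 9 (remaining 46 kg)
142 kg → truck 10 (remaining 58 kg)
132 kg → truck 11 (remaining 68 kg)
123 kg → truck 12 (remaining 77 kg)
86 kg → truck 13 (remaining 114 kg)
79 kg → truck 13 (remaining 35 kg)
72 kg → truck 12 (remaining 5 kg)
41 kg → truck 8 (remaining 1 kg)
38 kg → truck 9 (remaining 8 kg)
16 kg → truck 3 (remaining 2 kg)
13 trucks × 200 kg = 2600 kg; used 2300 kg; unused 300 kg.

300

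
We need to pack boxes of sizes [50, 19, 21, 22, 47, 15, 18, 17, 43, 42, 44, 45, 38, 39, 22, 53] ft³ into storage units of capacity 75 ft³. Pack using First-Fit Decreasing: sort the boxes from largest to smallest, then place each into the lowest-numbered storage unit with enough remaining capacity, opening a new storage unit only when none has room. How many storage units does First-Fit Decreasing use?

9

Sorted descending: 53, 50, 47, 45, 44, 43, 42, 39, 38, 22, 22, 21, 19, 18, 17, 15.
storage unit 1: place 53 ft³, 22 ft³ left
storage unit 2: place 50 ft³, 25 ft³ left
storage unit 3: place 47 ft³, 28 ft³ left
storage unit 4: place 45 ft³, 30 ft³ left
storage unit 5: place 44 ft³, 31 ft³ left
storage unit 6: place 43 ft³, 32 ft³ left
storage unit 7: place 42 ft³, 33 ft³ left
storage unit 8: place 39 ft³, 36 ft³ left
storage unit 9: place 38 ft³, 37 ft³ left
storage unit 1: place 22 ft³, 0 ft³ left
storage unit 2: place 22 ft³, 3 ft³ left
storage unit 3: place 21 ft³, 7 ft³ left
storage unit 4: place 19 ft³, 11 ft³ left
storage unit 5: place 18 ft³, 13 ft³ left
storage unit 6: place 17 ft³, 15 ft³ left
storage unit 6: place 15 ft³, 0 ft³ left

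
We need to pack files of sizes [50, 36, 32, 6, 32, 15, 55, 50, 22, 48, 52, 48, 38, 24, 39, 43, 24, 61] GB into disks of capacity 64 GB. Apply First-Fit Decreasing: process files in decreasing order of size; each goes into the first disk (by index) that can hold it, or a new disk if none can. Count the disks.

Sorted descending: 61, 55, 52, 50, 50, 48, 48, 43, 39, 38, 36, 32, 32, 24, 24, 22, 15, 6.
61 GB → disk 1 (remaining 3 GB)
55 GB → disk 2 (remaining 9 GB)
52 GB → disk 3 (remaining 12 GB)
50 GB → disk 4 (remaining 14 GB)
50 GB → disk 5 (remaining 14 GB)
48 GB → disk 6 (remaining 16 GB)
48 GB → disk 7 (remaining 16 GB)
43 GB → disk 8 (remaining 21 GB)
39 GB → disk 9 (remaining 25 GB)
38 GB → disk 10 (remaining 26 GB)
36 GB → disk 11 (remaining 28 GB)
32 GB → disk 12 (remaining 32 GB)
32 GB → disk 12 (remaining 0 GB)
24 GB → disk 9 (remaining 1 GB)
24 GB → disk 10 (remaining 2 GB)
22 GB → disk 11 (remaining 6 GB)
15 GB → disk 6 (remaining 1 GB)
6 GB → disk 2 (remaining 3 GB)
Final disks: [61] [55,6] [52] [50] [50] [48,15] [48] [43] [39,24] [38,24] [36,22] [32,32].

12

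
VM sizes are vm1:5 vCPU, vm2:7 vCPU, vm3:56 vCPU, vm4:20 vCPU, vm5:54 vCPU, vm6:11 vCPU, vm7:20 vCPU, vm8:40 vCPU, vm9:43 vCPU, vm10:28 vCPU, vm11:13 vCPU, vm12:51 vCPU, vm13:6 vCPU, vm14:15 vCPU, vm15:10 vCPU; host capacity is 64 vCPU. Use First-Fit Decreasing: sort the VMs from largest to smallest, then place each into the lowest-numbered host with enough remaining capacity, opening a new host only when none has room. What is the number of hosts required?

Sorted descending: 56, 54, 51, 43, 40, 28, 20, 20, 15, 13, 11, 10, 7, 6, 5.
Put 56 vCPU in host 1; 8 vCPU remain.
Put 54 vCPU in host 2; 10 vCPU remain.
Put 51 vCPU in host 3; 13 vCPU remain.
Put 43 vCPU in host 4; 21 vCPU remain.
Put 40 vCPU in host 5; 24 vCPU remain.
Put 28 vCPU in host 6; 36 vCPU remain.
Put 20 vCPU in host 4; 1 vCPU remain.
Put 20 vCPU in host 5; 4 vCPU remain.
Put 15 vCPU in host 6; 21 vCPU remain.
Put 13 vCPU in host 3; 0 vCPU remain.
Put 11 vCPU in host 6; 10 vCPU remain.
Put 10 vCPU in host 2; 0 vCPU remain.
Put 7 vCPU in host 1; 1 vCPU remain.
Put 6 vCPU in host 6; 4 vCPU remain.
Put 5 vCPU in host 7; 59 vCPU remain.
Final hosts: [56,7] [54,10] [51,13] [43,20] [40,20] [28,15,11,6] [5].

7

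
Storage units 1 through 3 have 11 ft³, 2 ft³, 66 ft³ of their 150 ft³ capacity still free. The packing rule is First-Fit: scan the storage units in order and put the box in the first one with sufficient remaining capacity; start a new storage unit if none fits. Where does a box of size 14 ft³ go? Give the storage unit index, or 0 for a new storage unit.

Storage units with room: storage unit 3 (66 ft³).
The first with room is storage unit 3.

3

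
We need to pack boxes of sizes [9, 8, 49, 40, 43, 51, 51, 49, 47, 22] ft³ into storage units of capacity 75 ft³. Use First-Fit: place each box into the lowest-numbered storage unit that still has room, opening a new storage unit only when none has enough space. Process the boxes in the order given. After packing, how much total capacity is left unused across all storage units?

9 ft³ → storage unit 1 (remaining 66 ft³)
8 ft³ → storage unit 1 (remaining 58 ft³)
49 ft³ → storage unit 1 (remaining 9 ft³)
40 ft³ → storage unit 2 (remaining 35 ft³)
43 ft³ → storage unit 3 (remaining 32 ft³)
51 ft³ → storage unit 4 (remaining 24 ft³)
51 ft³ → storage unit 5 (remaining 24 ft³)
49 ft³ → storage unit 6 (remaining 26 ft³)
47 ft³ → storage unit 7 (remaining 28 ft³)
22 ft³ → storage unit 2 (remaining 13 ft³)
7 storage units × 75 ft³ = 525 ft³; used 369 ft³; unused 156 ft³.

156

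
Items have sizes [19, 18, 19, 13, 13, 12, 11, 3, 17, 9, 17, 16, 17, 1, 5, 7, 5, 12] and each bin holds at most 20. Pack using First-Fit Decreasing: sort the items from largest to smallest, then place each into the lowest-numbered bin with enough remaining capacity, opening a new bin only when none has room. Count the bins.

12 bins

Sorted descending: 19, 19, 18, 17, 17, 17, 16, 13, 13, 12, 12, 11, 9, 7, 5, 5, 3, 1.
19 → bin 1 (remaining 1)
19 → bin 2 (remaining 1)
18 → bin 3 (remaining 2)
17 → bin 4 (remaining 3)
17 → bin 5 (remaining 3)
17 → bin 6 (remaining 3)
16 → bin 7 (remaining 4)
13 → bin 8 (remaining 7)
13 → bin 9 (remaining 7)
12 → bin 10 (remaining 8)
12 → bin 11 (remaining 8)
11 → bin 12 (remaining 9)
9 → bin 12 (remaining 0)
7 → bin 8 (remaining 0)
5 → bin 9 (remaining 2)
5 → bin 10 (remaining 3)
3 → bin 4 (remaining 0)
1 → bin 1 (remaining 0)
Final bins: [19,1] [19] [18] [17,3] [17] [17] [16] [13,7] [13,5] [12,5] [12] [11,9].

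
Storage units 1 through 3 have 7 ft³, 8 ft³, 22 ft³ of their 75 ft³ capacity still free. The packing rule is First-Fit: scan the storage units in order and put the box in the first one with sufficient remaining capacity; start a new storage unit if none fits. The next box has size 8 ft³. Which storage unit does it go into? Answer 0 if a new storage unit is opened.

Storage units with room: storage unit 2 (8 ft³), storage unit 3 (22 ft³).
The first with room is storage unit 2.

2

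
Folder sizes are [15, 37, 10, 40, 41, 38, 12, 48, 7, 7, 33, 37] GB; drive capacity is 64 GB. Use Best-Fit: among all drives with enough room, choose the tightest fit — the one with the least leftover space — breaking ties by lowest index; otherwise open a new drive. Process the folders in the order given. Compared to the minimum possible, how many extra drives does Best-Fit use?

Best-Fit: [15,37,10] [40] [41,12,7] [38] [48,7] [33] [37] → 7 drives.
7 folders exceed 32 GB (half the capacity), and no two of those can share a drive, so at least 7 drives are needed.
So 7 is already optimal.

0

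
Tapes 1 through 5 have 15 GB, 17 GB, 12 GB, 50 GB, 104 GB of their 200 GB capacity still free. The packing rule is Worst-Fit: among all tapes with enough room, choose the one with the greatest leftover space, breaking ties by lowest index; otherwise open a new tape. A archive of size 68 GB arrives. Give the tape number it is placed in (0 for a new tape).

Tapes with room: tape 5 (104 GB).
Most room is tape 5 with 104 GB free.

5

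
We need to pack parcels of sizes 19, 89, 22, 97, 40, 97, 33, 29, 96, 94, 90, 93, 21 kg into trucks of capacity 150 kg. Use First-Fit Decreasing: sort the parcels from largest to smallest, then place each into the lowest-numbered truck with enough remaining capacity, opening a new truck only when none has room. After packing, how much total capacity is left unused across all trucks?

230

Sorted descending: 97, 97, 96, 94, 93, 90, 89, 40, 33, 29, 22, 21, 19.
truck 1: place 97 kg, 53 kg left
truck 2: place 97 kg, 53 kg left
truck 3: place 96 kg, 54 kg left
truck 4: place 94 kg, 56 kg left
truck 5: place 93 kg, 57 kg left
truck 6: place 90 kg, 60 kg left
truck 7: place 89 kg, 61 kg left
truck 1: place 40 kg, 13 kg left
truck 2: place 33 kg, 20 kg left
truck 3: place 29 kg, 25 kg left
truck 3: place 22 kg, 3 kg left
truck 4: place 21 kg, 35 kg left
truck 2: place 19 kg, 1 kg left
7 trucks × 150 kg = 1050 kg; used 820 kg; unused 230 kg.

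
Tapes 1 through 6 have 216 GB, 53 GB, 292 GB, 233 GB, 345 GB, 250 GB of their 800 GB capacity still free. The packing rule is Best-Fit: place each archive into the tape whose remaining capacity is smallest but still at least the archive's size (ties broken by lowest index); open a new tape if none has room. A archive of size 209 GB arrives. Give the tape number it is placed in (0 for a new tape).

1

Tapes with room: tape 1 (216 GB), tape 3 (292 GB), tape 4 (233 GB), tape 5 (345 GB), tape 6 (250 GB).
Tightest fit is tape 1 with 216 GB free.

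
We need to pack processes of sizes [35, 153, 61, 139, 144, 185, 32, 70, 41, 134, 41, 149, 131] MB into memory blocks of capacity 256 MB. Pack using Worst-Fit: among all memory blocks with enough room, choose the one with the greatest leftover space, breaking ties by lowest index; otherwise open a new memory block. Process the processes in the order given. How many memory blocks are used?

7

Put 35 MB in memory block 1; 221 MB remain.
Put 153 MB in memory block 1; 68 MB remain.
Put 61 MB in memory block 1; 7 MB remain.
Put 139 MB in memory block 2; 117 MB remain.
Put 144 MB in memory block 3; 112 MB remain.
Put 185 MB in memory block 4; 71 MB remain.
Put 32 MB in memory block 2; 85 MB remain.
Put 70 MB in memory block 3; 42 MB remain.
Put 41 MB in memory block 2; 44 MB remain.
Put 134 MB in memory block 5; 122 MB remain.
Put 41 MB in memory block 5; 81 MB remain.
Put 149 MB in memory block 6; 107 MB remain.
Put 131 MB in memory block 7; 125 MB remain.
Final memory blocks: [35,153,61] [139,32,41] [144,70] [185] [134,41] [149] [131].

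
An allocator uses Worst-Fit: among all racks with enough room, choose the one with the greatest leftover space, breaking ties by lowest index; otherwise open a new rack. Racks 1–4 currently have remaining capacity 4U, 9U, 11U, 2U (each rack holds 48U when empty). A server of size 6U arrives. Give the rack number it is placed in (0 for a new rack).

Racks with room: rack 2 (9U), rack 3 (11U).
Most room is rack 3 with 11U free.

3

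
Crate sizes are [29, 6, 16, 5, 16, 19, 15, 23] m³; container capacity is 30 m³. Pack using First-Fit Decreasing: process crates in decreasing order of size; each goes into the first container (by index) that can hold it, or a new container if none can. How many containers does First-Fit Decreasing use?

6

Sorted descending: 29, 23, 19, 16, 16, 15, 6, 5.
Put 29 m³ in container 1; 1 m³ remain.
Put 23 m³ in container 2; 7 m³ remain.
Put 19 m³ in container 3; 11 m³ remain.
Put 16 m³ in container 4; 14 m³ remain.
Put 16 m³ in container 5; 14 m³ remain.
Put 15 m³ in container 6; 15 m³ remain.
Put 6 m³ in container 2; 1 m³ remain.
Put 5 m³ in container 3; 6 m³ remain.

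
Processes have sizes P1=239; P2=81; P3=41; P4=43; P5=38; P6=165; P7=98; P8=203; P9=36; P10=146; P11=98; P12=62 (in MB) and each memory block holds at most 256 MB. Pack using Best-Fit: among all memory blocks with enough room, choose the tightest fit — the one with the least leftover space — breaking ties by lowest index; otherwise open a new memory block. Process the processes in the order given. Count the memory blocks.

Put P1 (239 MB) in memory block 1; 17 MB remain.
Put P2 (81 MB) in memory block 2; 175 MB remain.
Put P3 (41 MB) in memory block 2; 134 MB remain.
Put P4 (43 MB) in memory block 2; 91 MB remain.
Put P5 (38 MB) in memory block 2; 53 MB remain.
Put P6 (165 MB) in memory block 3; 91 MB remain.
Put P7 (98 MB) in memory block 4; 158 MB remain.
Put P8 (203 MB) in memory block 5; 53 MB remain.
Put P9 (36 MB) in memory block 2; 17 MB remain.
Put P10 (146 MB) in memory block 4; 12 MB remain.
Put P11 (98 MB) in memory block 6; 158 MB remain.
Put P12 (62 MB) in memory block 3; 29 MB remain.
Final memory blocks: [239] [81,41,43,38,36] [165,62] [98,146] [203] [98].

6 memory blocks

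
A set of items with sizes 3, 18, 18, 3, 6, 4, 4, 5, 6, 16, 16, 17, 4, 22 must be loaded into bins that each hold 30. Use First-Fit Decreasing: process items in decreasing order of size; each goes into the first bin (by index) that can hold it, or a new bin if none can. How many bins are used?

6

Sorted descending: 22, 18, 18, 17, 16, 16, 6, 6, 5, 4, 4, 4, 3, 3.
22 → bin 1 (remaining 8)
18 → bin 2 (remaining 12)
18 → bin 3 (remaining 12)
17 → bin 4 (remaining 13)
16 → bin 5 (remaining 14)
16 → bin 6 (remaining 14)
6 → bin 1 (remaining 2)
6 → bin 2 (remaining 6)
5 → bin 2 (remaining 1)
4 → bin 3 (remaining 8)
4 → bin 3 (remaining 4)
4 → bin 3 (remaining 0)
3 → bin 4 (remaining 10)
3 → bin 4 (remaining 7)
Final bins: [22,6] [18,6,5] [18,4,4,4] [17,3,3] [16] [16].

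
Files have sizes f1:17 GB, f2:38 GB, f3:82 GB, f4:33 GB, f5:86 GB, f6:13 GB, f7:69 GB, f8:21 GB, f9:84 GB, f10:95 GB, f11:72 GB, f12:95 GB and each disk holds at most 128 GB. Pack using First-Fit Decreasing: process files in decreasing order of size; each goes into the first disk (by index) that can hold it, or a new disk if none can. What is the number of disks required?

7

Sorted descending: 95, 95, 86, 84, 82, 72, 69, 38, 33, 21, 17, 13.
Put 95 GB in disk 1; 33 GB remain.
Put 95 GB in disk 2; 33 GB remain.
Put 86 GB in disk 3; 42 GB remain.
Put 84 GB in disk 4; 44 GB remain.
Put 82 GB in disk 5; 46 GB remain.
Put 72 GB in disk 6; 56 GB remain.
Put 69 GB in disk 7; 59 GB remain.
Put 38 GB in disk 3; 4 GB remain.
Put 33 GB in disk 1; 0 GB remain.
Put 21 GB in disk 2; 12 GB remain.
Put 17 GB in disk 4; 27 GB remain.
Put 13 GB in disk 4; 14 GB remain.
Final disks: [95,33] [95,21] [86,38] [84,17,13] [82] [72] [69].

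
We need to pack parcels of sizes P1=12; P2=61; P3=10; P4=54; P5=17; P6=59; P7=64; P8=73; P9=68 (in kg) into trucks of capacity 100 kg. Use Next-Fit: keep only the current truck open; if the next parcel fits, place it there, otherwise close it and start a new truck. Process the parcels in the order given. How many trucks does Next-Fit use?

6

truck 1: place P1 (12 kg), 88 kg left
truck 1: place P2 (61 kg), 27 kg left
truck 1: place P3 (10 kg), 17 kg left
truck 2: place P4 (54 kg), 46 kg left
truck 2: place P5 (17 kg), 29 kg left
truck 3: place P6 (59 kg), 41 kg left
truck 4: place P7 (64 kg), 36 kg left
truck 5: place P8 (73 kg), 27 kg left
truck 6: place P9 (68 kg), 32 kg left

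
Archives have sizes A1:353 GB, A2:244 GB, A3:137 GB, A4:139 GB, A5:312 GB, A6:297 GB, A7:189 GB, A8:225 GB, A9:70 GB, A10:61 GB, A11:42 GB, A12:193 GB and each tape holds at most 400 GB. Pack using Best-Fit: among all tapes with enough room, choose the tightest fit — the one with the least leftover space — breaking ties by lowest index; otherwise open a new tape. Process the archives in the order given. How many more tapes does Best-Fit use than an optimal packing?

1

Best-Fit: [353,42] [244,137] [139,189,70] [312,61] [297] [225] [193] → 7 tapes.
Total size 2262 GB; any packing needs at least ⌈2262/400⌉ = 6 tapes.
An optimal packing achieves that bound: [353,42] [312,70] [297,61] [244,139] [225,137] [193,189] → 6 tapes.
Excess: 7 − 6 = 1.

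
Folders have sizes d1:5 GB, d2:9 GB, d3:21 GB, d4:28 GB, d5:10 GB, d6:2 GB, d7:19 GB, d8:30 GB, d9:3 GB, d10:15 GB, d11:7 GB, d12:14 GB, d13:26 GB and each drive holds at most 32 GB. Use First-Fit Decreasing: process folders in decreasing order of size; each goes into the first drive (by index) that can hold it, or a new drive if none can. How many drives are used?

Sorted descending: 30, 28, 26, 21, 19, 15, 14, 10, 9, 7, 5, 3, 2.
30 GB → drive 1 (remaining 2 GB)
28 GB → drive 2 (remaining 4 GB)
26 GB → drive 3 (remaining 6 GB)
21 GB → drive 4 (remaining 11 GB)
19 GB → drive 5 (remaining 13 GB)
15 GB → drive 6 (remaining 17 GB)
14 GB → drive 6 (remaining 3 GB)
10 GB → drive 4 (remaining 1 GB)
9 GB → drive 5 (remaining 4 GB)
7 GB → drive 7 (remaining 25 GB)
5 GB → drive 3 (remaining 1 GB)
3 GB → drive 2 (remaining 1 GB)
2 GB → drive 1 (remaining 0 GB)
Final drives: [30,2] [28,3] [26,5] [21,10] [19,9] [15,14] [7].

7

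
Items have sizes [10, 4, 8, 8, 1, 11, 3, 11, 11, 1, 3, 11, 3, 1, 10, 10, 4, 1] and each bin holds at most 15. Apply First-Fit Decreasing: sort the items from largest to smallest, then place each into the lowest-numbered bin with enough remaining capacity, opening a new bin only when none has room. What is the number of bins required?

9

Sorted descending: 11, 11, 11, 11, 10, 10, 10, 8, 8, 4, 4, 3, 3, 3, 1, 1, 1, 1.
11 → bin 1 (remaining 4)
11 → bin 2 (remaining 4)
11 → bin 3 (remaining 4)
11 → bin 4 (remaining 4)
10 → bin 5 (remaining 5)
10 → bin 6 (remaining 5)
10 → bin 7 (remaining 5)
8 → bin 8 (remaining 7)
8 → bin 9 (remaining 7)
4 → bin 1 (remaining 0)
4 → bin 2 (remaining 0)
3 → bin 3 (remaining 1)
3 → bin 4 (remaining 1)
3 → bin 5 (remaining 2)
1 → bin 3 (remaining 0)
1 → bin 4 (remaining 0)
1 → bin 5 (remaining 1)
1 → bin 5 (remaining 0)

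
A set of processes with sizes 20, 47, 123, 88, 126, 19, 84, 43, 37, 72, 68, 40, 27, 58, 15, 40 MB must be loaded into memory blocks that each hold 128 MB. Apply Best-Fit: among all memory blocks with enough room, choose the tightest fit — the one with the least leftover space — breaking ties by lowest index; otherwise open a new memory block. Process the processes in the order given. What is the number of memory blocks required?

8 memory blocks

Put 20 MB in memory block 1; 108 MB remain.
Put 47 MB in memory block 1; 61 MB remain.
Put 123 MB in memory block 2; 5 MB remain.
Put 88 MB in memory block 3; 40 MB remain.
Put 126 MB in memory block 4; 2 MB remain.
Put 19 MB in memory block 3; 21 MB remain.
Put 84 MB in memory block 5; 44 MB remain.
Put 43 MB in memory block 5; 1 MB remain.
Put 37 MB in memory block 1; 24 MB remain.
Put 72 MB in memory block 6; 56 MB remain.
Put 68 MB in memory block 7; 60 MB remain.
Put 40 MB in memory block 6; 16 MB remain.
Put 27 MB in memory block 7; 33 MB remain.
Put 58 MB in memory block 8; 70 MB remain.
Put 15 MB in memory block 6; 1 MB remain.
Put 40 MB in memory block 8; 30 MB remain.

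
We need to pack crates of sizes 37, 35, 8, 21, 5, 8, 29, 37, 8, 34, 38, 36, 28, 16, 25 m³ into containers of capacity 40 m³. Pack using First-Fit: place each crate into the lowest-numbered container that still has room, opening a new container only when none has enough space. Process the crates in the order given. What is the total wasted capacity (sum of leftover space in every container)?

75

Put 37 m³ in container 1; 3 m³ remain.
Put 35 m³ in container 2; 5 m³ remain.
Put 8 m³ in container 3; 32 m³ remain.
Put 21 m³ in container 3; 11 m³ remain.
Put 5 m³ in container 2; 0 m³ remain.
Put 8 m³ in container 3; 3 m³ remain.
Put 29 m³ in container 4; 11 m³ remain.
Put 37 m³ in container 5; 3 m³ remain.
Put 8 m³ in container 4; 3 m³ remain.
Put 34 m³ in container 6; 6 m³ remain.
Put 38 m³ in container 7; 2 m³ remain.
Put 36 m³ in container 8; 4 m³ remain.
Put 28 m³ in container 9; 12 m³ remain.
Put 16 m³ in container 10; 24 m³ remain.
Put 25 m³ in container 11; 15 m³ remain.
11 containers × 40 m³ = 440 m³; used 365 m³; unused 75 m³.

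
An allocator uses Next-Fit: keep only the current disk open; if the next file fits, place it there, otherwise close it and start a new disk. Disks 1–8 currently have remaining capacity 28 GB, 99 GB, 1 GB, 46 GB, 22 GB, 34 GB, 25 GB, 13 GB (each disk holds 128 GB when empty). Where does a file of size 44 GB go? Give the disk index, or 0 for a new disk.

Next-Fit only looks at disk 8, which has 13 GB free.
44 GB does not fit, so a new disk is opened.

0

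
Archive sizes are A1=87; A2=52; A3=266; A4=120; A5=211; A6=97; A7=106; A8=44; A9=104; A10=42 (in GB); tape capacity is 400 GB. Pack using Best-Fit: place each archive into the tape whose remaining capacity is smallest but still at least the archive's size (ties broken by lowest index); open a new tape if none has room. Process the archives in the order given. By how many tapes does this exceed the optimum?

0

Best-Fit: [87,52,211,44] [266,120] [97,106,104,42] → 3 tapes.
Total size 1129 GB; any packing needs at least ⌈1129/400⌉ = 3 tapes.
So 3 is already optimal.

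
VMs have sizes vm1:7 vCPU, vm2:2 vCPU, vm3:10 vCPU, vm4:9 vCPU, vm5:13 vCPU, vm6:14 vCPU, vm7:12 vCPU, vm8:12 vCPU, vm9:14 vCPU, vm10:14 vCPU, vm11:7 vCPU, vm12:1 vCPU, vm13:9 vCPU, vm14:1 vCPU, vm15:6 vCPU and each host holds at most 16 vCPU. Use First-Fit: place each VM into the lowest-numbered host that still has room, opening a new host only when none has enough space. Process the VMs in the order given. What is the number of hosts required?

vm1 (7 vCPU) → host 1 (remaining 9 vCPU)
vm2 (2 vCPU) → host 1 (remaining 7 vCPU)
vm3 (10 vCPU) → host 2 (remaining 6 vCPU)
vm4 (9 vCPU) → host 3 (remaining 7 vCPU)
vm5 (13 vCPU) → host 4 (remaining 3 vCPU)
vm6 (14 vCPU) → host 5 (remaining 2 vCPU)
vm7 (12 vCPU) → host 6 (remaining 4 vCPU)
vm8 (12 vCPU) → host 7 (remaining 4 vCPU)
vm9 (14 vCPU) → host 8 (remaining 2 vCPU)
vm10 (14 vCPU) → host 9 (remaining 2 vCPU)
vm11 (7 vCPU) → host 1 (remaining 0 vCPU)
vm12 (1 vCPU) → host 2 (remaining 5 vCPU)
vm13 (9 vCPU) → host 10 (remaining 7 vCPU)
vm14 (1 vCPU) → host 2 (remaining 4 vCPU)
vm15 (6 vCPU) → host 3 (remaining 1 vCPU)
Final hosts: [7,2,7] [10,1,1] [9,6] [13] [14] [12] [12] [14] [14] [9].

10 hosts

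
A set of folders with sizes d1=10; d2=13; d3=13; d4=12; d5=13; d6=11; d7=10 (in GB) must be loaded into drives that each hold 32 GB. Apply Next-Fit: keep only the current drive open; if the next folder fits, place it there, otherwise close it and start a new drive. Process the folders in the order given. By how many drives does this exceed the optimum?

1

Next-Fit: [10,13] [13,12] [13,11] [10] → 4 drives.
Total size 82 GB; any packing needs at least ⌈82/32⌉ = 3 drives.
An optimal packing achieves that bound: [13,13] [13,12] [11,10,10] → 3 drives.
Excess: 4 − 3 = 1.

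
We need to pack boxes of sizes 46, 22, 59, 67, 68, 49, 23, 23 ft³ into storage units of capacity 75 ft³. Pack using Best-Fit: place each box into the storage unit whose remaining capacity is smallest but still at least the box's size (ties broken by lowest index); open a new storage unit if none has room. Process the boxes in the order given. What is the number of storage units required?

6

46 ft³ → storage unit 1 (remaining 29 ft³)
22 ft³ → storage unit 1 (remaining 7 ft³)
59 ft³ → storage unit 2 (remaining 16 ft³)
67 ft³ → storage unit 3 (remaining 8 ft³)
68 ft³ → storage unit 4 (remaining 7 ft³)
49 ft³ → storage unit 5 (remaining 26 ft³)
23 ft³ → storage unit 5 (remaining 3 ft³)
23 ft³ → storage unit 6 (remaining 52 ft³)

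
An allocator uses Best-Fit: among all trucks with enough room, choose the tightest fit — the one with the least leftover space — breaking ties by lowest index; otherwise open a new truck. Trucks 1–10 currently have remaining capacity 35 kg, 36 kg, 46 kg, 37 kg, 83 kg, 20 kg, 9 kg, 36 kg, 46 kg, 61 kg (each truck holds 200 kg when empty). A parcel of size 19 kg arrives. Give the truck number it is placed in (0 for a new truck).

Trucks with room: truck 1 (35 kg), truck 2 (36 kg), truck 3 (46 kg), truck 4 (37 kg), truck 5 (83 kg), truck 6 (20 kg), truck 8 (36 kg), truck 9 (46 kg), truck 10 (61 kg).
Tightest fit is truck 6 with 20 kg free.

6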